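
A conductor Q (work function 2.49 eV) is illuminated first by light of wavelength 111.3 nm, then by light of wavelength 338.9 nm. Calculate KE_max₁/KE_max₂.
7.4028

Using Einstein's equation: KE_max = hc/λ - φ

For λ₁ = 111.3 nm:
E₁ = hc/λ₁ = 11.1396 eV
KE₁ = E₁ - φ = 11.1396 - 2.49 = 8.6496 eV

For λ₂ = 338.9 nm:
E₂ = hc/λ₂ = 3.6584 eV
KE₂ = E₂ - φ = 3.6584 - 2.49 = 1.1684 eV

Ratio: KE₁/KE₂ = 8.6496/1.1684 = 7.4028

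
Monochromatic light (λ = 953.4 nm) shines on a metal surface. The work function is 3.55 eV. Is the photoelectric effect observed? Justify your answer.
No

For photoemission, the photon energy must exceed the work function.

Photon energy: E = hc/λ = 1.3004 eV
Work function: φ = 3.55 eV

Since E_photon (1.3004 eV) < φ (3.55 eV), photoemission will NOT occur.
The threshold wavelength is λ₀ = hc/φ = 349.3 nm.
Since 953.4 nm > 349.3 nm, the photons lack sufficient energy.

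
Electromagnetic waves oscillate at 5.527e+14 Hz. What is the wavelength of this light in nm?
542.41 nm

Using the wave equation: c = fλ

Solving for wavelength:
λ = c/f = (3×10⁸ m/s) / (5.527e+14 Hz)
λ = 542.41 nm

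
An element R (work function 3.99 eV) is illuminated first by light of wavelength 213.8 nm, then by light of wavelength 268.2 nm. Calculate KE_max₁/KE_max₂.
2.8587

Using Einstein's equation: KE_max = hc/λ - φ

For λ₁ = 213.8 nm:
E₁ = hc/λ₁ = 5.7991 eV
KE₁ = E₁ - φ = 5.7991 - 3.99 = 1.8091 eV

For λ₂ = 268.2 nm:
E₂ = hc/λ₂ = 4.6228 eV
KE₂ = E₂ - φ = 4.6228 - 3.99 = 0.6328 eV

Ratio: KE₁/KE₂ = 1.8091/0.6328 = 2.8587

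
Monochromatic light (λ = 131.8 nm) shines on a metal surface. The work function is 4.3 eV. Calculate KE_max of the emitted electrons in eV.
5.1070 eV

Using Einstein's photoelectric equation: KE_max = hf - φ = hc/λ - φ

First, calculate the photon energy:
E_photon = hc/λ = (6.626×10⁻³⁴ J·s)(3×10⁸ m/s) / (131.8×10⁻⁹ m)
E_photon = 9.4070 eV

Then, the maximum kinetic energy:
KE_max = E_photon - φ = 9.4070 eV - 4.3 eV = 5.1070 eV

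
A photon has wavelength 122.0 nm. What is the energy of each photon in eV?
10.1626 eV

Using E = hf = hc/λ:

E = hc/λ = (6.626×10⁻³⁴ J·s)(3×10⁸ m/s) / (122.0×10⁻⁹ m)
E = 10.1626 eV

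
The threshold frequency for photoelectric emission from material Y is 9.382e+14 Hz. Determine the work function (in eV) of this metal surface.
3.88 eV

At the threshold frequency, photon energy equals work function:
φ = hf₀

Calculating:
φ = (6.626×10⁻³⁴ J·s)(9.382e+14 Hz)
φ = 3.88 eV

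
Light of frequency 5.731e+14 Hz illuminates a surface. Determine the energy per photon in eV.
2.3702 eV

Using E = hf:

E = hf = (6.626×10⁻³⁴ J·s)(5.731e+14 Hz)
E = 2.3702 eV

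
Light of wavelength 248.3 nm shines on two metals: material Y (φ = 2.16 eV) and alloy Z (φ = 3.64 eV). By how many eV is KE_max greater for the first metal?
1.4800 eV

Using KE_max = hc/λ - φ for each metal:

Photon energy: E = hc/λ = 4.9933 eV

For material Y (φ₁ = 2.16 eV):
KE₁ = E - φ₁ = 4.9933 - 2.16 = 2.8333 eV

For alloy Z (φ₂ = 3.64 eV):
KE₂ = E - φ₂ = 4.9933 - 3.64 = 1.3533 eV

Difference:
ΔKE = KE₁ - KE₂ = 2.8333 - 1.3533 = 1.4800 eV

Note: The difference equals the difference in work functions: 3.64 - 2.16 = 1.48 eV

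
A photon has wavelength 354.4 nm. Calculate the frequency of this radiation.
8.4592e+14 Hz

Using the wave equation: c = fλ

Solving for frequency:
f = c/λ = (3×10⁸ m/s) / (354.4×10⁻⁹ m)
f = 8.4592e+14 Hz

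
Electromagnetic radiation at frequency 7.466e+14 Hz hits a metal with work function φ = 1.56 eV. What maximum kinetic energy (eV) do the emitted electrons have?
1.5277 eV

Using Einstein's photoelectric equation: KE_max = hf - φ

First, calculate the photon energy:
E_photon = hf = (6.626×10⁻³⁴ J·s)(7.466e+14 Hz)
E_photon = 3.0877 eV

Then, the maximum kinetic energy:
KE_max = E_photon - φ = 3.0877 eV - 1.56 eV = 1.5277 eV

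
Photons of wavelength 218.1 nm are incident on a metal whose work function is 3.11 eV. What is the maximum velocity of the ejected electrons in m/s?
9.5168e+05 m/s

First, find the maximum kinetic energy:
E_photon = hc/λ = 5.6847 eV
KE_max = E_photon - φ = 5.6847 - 3.11 = 2.5747 eV

Convert to Joules: KE_max = 2.5747 × 1.602×10⁻¹⁹ J = 4.1252e-19 J

Then use KE = ½mv² to find velocity:
v = √(2·KE/m) = √(2 × 4.1252e-19 J / 9.109e-31 kg)
v = 9.5168e+05 m/s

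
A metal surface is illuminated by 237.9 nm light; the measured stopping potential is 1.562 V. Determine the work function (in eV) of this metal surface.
3.65 eV

The stopping potential gives the maximum kinetic energy: KE_max = eV_s = 1.562 eV

From Einstein's photoelectric equation: KE_max = hc/λ - φ
Rearranging: φ = hc/λ - KE_max

Calculate photon energy:
E_photon = hc/λ = (6.626×10⁻³⁴ J·s)(3×10⁸ m/s) / (237.9×10⁻⁹ m) = 5.2116 eV

Therefore:
φ = 5.2116 - 1.562 = 3.65 eV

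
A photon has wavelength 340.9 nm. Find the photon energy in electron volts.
3.6370 eV

Using E = hf = hc/λ:

E = hc/λ = (6.626×10⁻³⁴ J·s)(3×10⁸ m/s) / (340.9×10⁻⁹ m)
E = 3.6370 eV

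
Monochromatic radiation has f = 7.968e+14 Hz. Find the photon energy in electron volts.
3.2953 eV

Using E = hf:

E = hf = (6.626×10⁻³⁴ J·s)(7.968e+14 Hz)
E = 3.2953 eV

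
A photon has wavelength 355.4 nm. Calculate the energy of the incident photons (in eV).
3.4886 eV

Using E = hf = hc/λ:

E = hc/λ = (6.626×10⁻³⁴ J·s)(3×10⁸ m/s) / (355.4×10⁻⁹ m)
E = 3.4886 eV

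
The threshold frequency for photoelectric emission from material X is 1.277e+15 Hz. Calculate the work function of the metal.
5.28 eV

At the threshold frequency, photon energy equals work function:
φ = hf₀

Calculating:
φ = (6.626×10⁻³⁴ J·s)(1.277e+15 Hz)
φ = 5.28 eV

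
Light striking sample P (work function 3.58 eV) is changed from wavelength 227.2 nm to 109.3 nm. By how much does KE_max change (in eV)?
5.8864 eV

Using Einstein's equation: KE_max = hc/λ - φ

For λ₁ = 227.2 nm:
KE₁ = hc/λ₁ - φ = 5.4571 - 3.58 = 1.8771 eV

For λ₂ = 109.3 nm:
KE₂ = hc/λ₂ - φ = 11.3435 - 3.58 = 7.7635 eV

Change in KE:
ΔKE = KE₂ - KE₁ = 7.7635 - 1.8771 = 5.8864 eV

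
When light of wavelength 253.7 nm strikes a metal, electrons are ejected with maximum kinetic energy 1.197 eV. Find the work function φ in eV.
3.69 eV

From Einstein's photoelectric equation: KE_max = hf - φ = hc/λ - φ

Rearranging for φ:
φ = hc/λ - KE_max

Calculate photon energy:
E_photon = hc/λ = 4.8870 eV

Therefore:
φ = 4.8870 - 1.197 = 3.69 eV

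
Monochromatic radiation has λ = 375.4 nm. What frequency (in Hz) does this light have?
7.9859e+14 Hz

Using the wave equation: c = fλ

Solving for frequency:
f = c/λ = (3×10⁸ m/s) / (375.4×10⁻⁹ m)
f = 7.9859e+14 Hz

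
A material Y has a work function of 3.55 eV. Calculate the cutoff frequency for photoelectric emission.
8.5839e+14 Hz

The threshold frequency is when the photon energy equals the work function:
hf₀ = φ

Solving for f₀:
f₀ = φ/h = (3.55 eV × 1.602×10⁻¹⁹ J/eV) / (6.626×10⁻³⁴ J·s)
f₀ = 8.5839e+14 Hz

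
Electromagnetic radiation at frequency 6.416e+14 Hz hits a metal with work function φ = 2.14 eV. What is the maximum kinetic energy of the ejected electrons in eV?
0.5134 eV

Using Einstein's photoelectric equation: KE_max = hf - φ

First, calculate the photon energy:
E_photon = hf = (6.626×10⁻³⁴ J·s)(6.416e+14 Hz)
E_photon = 2.6534 eV

Then, the maximum kinetic energy:
KE_max = E_photon - φ = 2.6534 eV - 2.14 eV = 0.5134 eV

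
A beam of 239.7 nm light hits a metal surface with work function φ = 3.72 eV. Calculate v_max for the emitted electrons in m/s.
7.1479e+05 m/s

First, find the maximum kinetic energy:
E_photon = hc/λ = 5.1725 eV
KE_max = E_photon - φ = 5.1725 - 3.72 = 1.4525 eV

Convert to Joules: KE_max = 1.4525 × 1.602×10⁻¹⁹ J = 2.3271e-19 J

Then use KE = ½mv² to find velocity:
v = √(2·KE/m) = √(2 × 2.3271e-19 J / 9.109e-31 kg)
v = 7.1479e+05 m/s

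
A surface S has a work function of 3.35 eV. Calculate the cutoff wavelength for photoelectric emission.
370.10 nm

The threshold wavelength is when the photon energy equals the work function:
hc/λ₀ = φ

Solving for λ₀:
λ₀ = hc/φ = (6.626×10⁻³⁴ J·s)(3×10⁸ m/s) / (3.35 eV × 1.602×10⁻¹⁹ J/eV)
λ₀ = 370.10 nm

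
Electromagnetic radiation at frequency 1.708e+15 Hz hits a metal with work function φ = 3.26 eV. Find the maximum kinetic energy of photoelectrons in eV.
3.8037 eV

Using Einstein's photoelectric equation: KE_max = hf - φ

First, calculate the photon energy:
E_photon = hf = (6.626×10⁻³⁴ J·s)(1.708e+15 Hz)
E_photon = 7.0637 eV

Then, the maximum kinetic energy:
KE_max = E_photon - φ = 7.0637 eV - 3.26 eV = 3.8037 eV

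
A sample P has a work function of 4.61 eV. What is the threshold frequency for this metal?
1.1147e+15 Hz

The threshold frequency is when the photon energy equals the work function:
hf₀ = φ

Solving for f₀:
f₀ = φ/h = (4.61 eV × 1.602×10⁻¹⁹ J/eV) / (6.626×10⁻³⁴ J·s)
f₀ = 1.1147e+15 Hz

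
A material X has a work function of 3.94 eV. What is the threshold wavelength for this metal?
314.68 nm

The threshold wavelength is when the photon energy equals the work function:
hc/λ₀ = φ

Solving for λ₀:
λ₀ = hc/φ = (6.626×10⁻³⁴ J·s)(3×10⁸ m/s) / (3.94 eV × 1.602×10⁻¹⁹ J/eV)
λ₀ = 314.68 nm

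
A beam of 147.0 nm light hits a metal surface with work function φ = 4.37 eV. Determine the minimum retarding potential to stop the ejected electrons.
4.0643 V

The stopping potential V_s satisfies: eV_s = KE_max

First, find KE_max using Einstein's equation:
E_photon = hc/λ = 8.4343 eV
KE_max = E_photon - φ = 8.4343 - 4.37 = 4.0643 eV

Since eV_s = KE_max:
V_s = KE_max/e = 4.0643 V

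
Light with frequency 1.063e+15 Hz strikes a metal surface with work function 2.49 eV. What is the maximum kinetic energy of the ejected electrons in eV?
1.9062 eV

Using Einstein's photoelectric equation: KE_max = hf - φ

First, calculate the photon energy:
E_photon = hf = (6.626×10⁻³⁴ J·s)(1.063e+15 Hz)
E_photon = 4.3962 eV

Then, the maximum kinetic energy:
KE_max = E_photon - φ = 4.3962 eV - 2.49 eV = 1.9062 eV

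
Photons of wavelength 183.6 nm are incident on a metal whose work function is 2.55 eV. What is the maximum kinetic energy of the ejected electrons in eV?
4.2030 eV

Using Einstein's photoelectric equation: KE_max = hf - φ = hc/λ - φ

First, calculate the photon energy:
E_photon = hc/λ = (6.626×10⁻³⁴ J·s)(3×10⁸ m/s) / (183.6×10⁻⁹ m)
E_photon = 6.7530 eV

Then, the maximum kinetic energy:
KE_max = E_photon - φ = 6.7530 eV - 2.55 eV = 4.2030 eV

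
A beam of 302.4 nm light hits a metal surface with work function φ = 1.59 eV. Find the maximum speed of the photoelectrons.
9.3964e+05 m/s

First, find the maximum kinetic energy:
E_photon = hc/λ = 4.1000 eV
KE_max = E_photon - φ = 4.1000 - 1.59 = 2.5100 eV

Convert to Joules: KE_max = 2.5100 × 1.602×10⁻¹⁹ J = 4.0215e-19 J

Then use KE = ½mv² to find velocity:
v = √(2·KE/m) = √(2 × 4.0215e-19 J / 9.109e-31 kg)
v = 9.3964e+05 m/s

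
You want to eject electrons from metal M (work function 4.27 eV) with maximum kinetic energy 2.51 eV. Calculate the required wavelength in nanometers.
182.87 nm

From Einstein's equation: KE_max = hc/λ - φ

Rearranging for λ:
hc/λ = KE_max + φ
λ = hc/(KE_max + φ)

Required photon energy:
E_photon = KE_max + φ = 2.51 + 4.27 = 6.78 eV

Required wavelength:
λ = hc/E_photon = (6.626×10⁻³⁴)(3×10⁸) / (6.78 × 1.602×10⁻¹⁹)
λ = 182.87 nm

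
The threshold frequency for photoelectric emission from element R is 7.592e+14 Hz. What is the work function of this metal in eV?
3.14 eV

At the threshold frequency, photon energy equals work function:
φ = hf₀

Calculating:
φ = (6.626×10⁻³⁴ J·s)(7.592e+14 Hz)
φ = 3.14 eV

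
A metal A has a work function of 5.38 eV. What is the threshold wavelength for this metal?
230.45 nm

The threshold wavelength is when the photon energy equals the work function:
hc/λ₀ = φ

Solving for λ₀:
λ₀ = hc/φ = (6.626×10⁻³⁴ J·s)(3×10⁸ m/s) / (5.38 eV × 1.602×10⁻¹⁹ J/eV)
λ₀ = 230.45 nm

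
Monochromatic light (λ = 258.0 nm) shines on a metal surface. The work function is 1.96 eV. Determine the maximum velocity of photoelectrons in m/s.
1.0005e+06 m/s

First, find the maximum kinetic energy:
E_photon = hc/λ = 4.8056 eV
KE_max = E_photon - φ = 4.8056 - 1.96 = 2.8456 eV

Convert to Joules: KE_max = 2.8456 × 1.602×10⁻¹⁹ J = 4.5591e-19 J

Then use KE = ½mv² to find velocity:
v = √(2·KE/m) = √(2 × 4.5591e-19 J / 9.109e-31 kg)
v = 1.0005e+06 m/s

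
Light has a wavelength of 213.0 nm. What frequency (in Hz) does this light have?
1.4075e+15 Hz

Using the wave equation: c = fλ

Solving for frequency:
f = c/λ = (3×10⁸ m/s) / (213.0×10⁻⁹ m)
f = 1.4075e+15 Hz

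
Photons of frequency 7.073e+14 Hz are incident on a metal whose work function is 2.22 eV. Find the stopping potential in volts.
0.7052 V

The stopping potential V_s satisfies: eV_s = KE_max

First, find KE_max using Einstein's equation:
E_photon = hf = (6.626×10⁻³⁴ J·s)(7.073e+14 Hz) = 2.9252 eV
KE_max = E_photon - φ = 2.9252 - 2.22 = 0.7052 eV

Since eV_s = KE_max:
V_s = KE_max/e = 0.7052 V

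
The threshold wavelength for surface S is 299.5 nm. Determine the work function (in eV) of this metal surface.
4.14 eV

At the threshold wavelength, photon energy equals work function:
φ = hc/λ₀

Calculating:
φ = (6.626×10⁻³⁴ J·s)(3×10⁸ m/s) / (299.5×10⁻⁹ m)
φ = 4.14 eV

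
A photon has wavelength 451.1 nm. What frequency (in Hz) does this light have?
6.6458e+14 Hz

Using the wave equation: c = fλ

Solving for frequency:
f = c/λ = (3×10⁸ m/s) / (451.1×10⁻⁹ m)
f = 6.6458e+14 Hz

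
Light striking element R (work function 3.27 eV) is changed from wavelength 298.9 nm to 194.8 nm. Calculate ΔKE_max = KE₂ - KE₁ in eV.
2.2167 eV

Using Einstein's equation: KE_max = hc/λ - φ

For λ₁ = 298.9 nm:
KE₁ = hc/λ₁ - φ = 4.1480 - 3.27 = 0.8780 eV

For λ₂ = 194.8 nm:
KE₂ = hc/λ₂ - φ = 6.3647 - 3.27 = 3.0947 eV

Change in KE:
ΔKE = KE₂ - KE₁ = 3.0947 - 0.8780 = 2.2167 eV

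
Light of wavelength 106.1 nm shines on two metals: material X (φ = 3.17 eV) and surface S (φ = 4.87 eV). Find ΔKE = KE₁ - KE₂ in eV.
1.7000 eV

Using KE_max = hc/λ - φ for each metal:

Photon energy: E = hc/λ = 11.6856 eV

For material X (φ₁ = 3.17 eV):
KE₁ = E - φ₁ = 11.6856 - 3.17 = 8.5156 eV

For surface S (φ₂ = 4.87 eV):
KE₂ = E - φ₂ = 11.6856 - 4.87 = 6.8156 eV

Difference:
ΔKE = KE₁ - KE₂ = 8.5156 - 6.8156 = 1.7000 eV

Note: The difference equals the difference in work functions: 4.87 - 3.17 = 1.70 eV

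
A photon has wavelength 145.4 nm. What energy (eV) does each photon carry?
8.5271 eV

Using E = hf = hc/λ:

E = hc/λ = (6.626×10⁻³⁴ J·s)(3×10⁸ m/s) / (145.4×10⁻⁹ m)
E = 8.5271 eV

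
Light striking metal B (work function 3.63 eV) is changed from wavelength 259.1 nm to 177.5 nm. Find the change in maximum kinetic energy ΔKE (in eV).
2.1998 eV

Using Einstein's equation: KE_max = hc/λ - φ

For λ₁ = 259.1 nm:
KE₁ = hc/λ₁ - φ = 4.7852 - 3.63 = 1.1552 eV

For λ₂ = 177.5 nm:
KE₂ = hc/λ₂ - φ = 6.9850 - 3.63 = 3.3550 eV

Change in KE:
ΔKE = KE₂ - KE₁ = 3.3550 - 1.1552 = 2.1998 eV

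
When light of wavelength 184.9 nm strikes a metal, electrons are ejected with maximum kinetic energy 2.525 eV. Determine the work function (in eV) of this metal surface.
4.18 eV

From Einstein's photoelectric equation: KE_max = hf - φ = hc/λ - φ

Rearranging for φ:
φ = hc/λ - KE_max

Calculate photon energy:
E_photon = hc/λ = 6.7055 eV

Therefore:
φ = 6.7055 - 2.525 = 4.18 eV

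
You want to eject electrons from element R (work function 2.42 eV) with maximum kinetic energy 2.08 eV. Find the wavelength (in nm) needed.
275.52 nm

From Einstein's equation: KE_max = hc/λ - φ

Rearranging for λ:
hc/λ = KE_max + φ
λ = hc/(KE_max + φ)

Required photon energy:
E_photon = KE_max + φ = 2.08 + 2.42 = 4.50 eV

Required wavelength:
λ = hc/E_photon = (6.626×10⁻³⁴)(3×10⁸) / (4.50 × 1.602×10⁻¹⁹)
λ = 275.52 nm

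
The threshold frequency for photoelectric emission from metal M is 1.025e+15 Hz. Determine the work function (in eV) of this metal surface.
4.24 eV

At the threshold frequency, photon energy equals work function:
φ = hf₀

Calculating:
φ = (6.626×10⁻³⁴ J·s)(1.025e+15 Hz)
φ = 4.24 eV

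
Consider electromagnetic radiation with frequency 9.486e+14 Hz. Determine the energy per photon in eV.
3.9231 eV

Using E = hf:

E = hf = (6.626×10⁻³⁴ J·s)(9.486e+14 Hz)
E = 3.9231 eV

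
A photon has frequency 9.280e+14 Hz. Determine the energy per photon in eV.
3.8379 eV

Using E = hf:

E = hf = (6.626×10⁻³⁴ J·s)(9.280e+14 Hz)
E = 3.8379 eV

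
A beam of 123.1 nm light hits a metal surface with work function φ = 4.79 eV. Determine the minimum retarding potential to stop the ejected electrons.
5.2818 V

The stopping potential V_s satisfies: eV_s = KE_max

First, find KE_max using Einstein's equation:
E_photon = hc/λ = 10.0718 eV
KE_max = E_photon - φ = 10.0718 - 4.79 = 5.2818 eV

Since eV_s = KE_max:
V_s = KE_max/e = 5.2818 V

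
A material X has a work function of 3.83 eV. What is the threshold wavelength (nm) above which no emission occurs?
323.72 nm

The threshold wavelength is when the photon energy equals the work function:
hc/λ₀ = φ

Solving for λ₀:
λ₀ = hc/φ = (6.626×10⁻³⁴ J·s)(3×10⁸ m/s) / (3.83 eV × 1.602×10⁻¹⁹ J/eV)
λ₀ = 323.72 nm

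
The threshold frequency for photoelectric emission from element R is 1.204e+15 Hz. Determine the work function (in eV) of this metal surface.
4.98 eV

At the threshold frequency, photon energy equals work function:
φ = hf₀

Calculating:
φ = (6.626×10⁻³⁴ J·s)(1.204e+15 Hz)
φ = 4.98 eV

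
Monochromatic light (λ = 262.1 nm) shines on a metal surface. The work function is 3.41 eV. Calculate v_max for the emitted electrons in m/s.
6.8152e+05 m/s

First, find the maximum kinetic energy:
E_photon = hc/λ = 4.7304 eV
KE_max = E_photon - φ = 4.7304 - 3.41 = 1.3204 eV

Convert to Joules: KE_max = 1.3204 × 1.602×10⁻¹⁹ J = 2.1155e-19 J

Then use KE = ½mv² to find velocity:
v = √(2·KE/m) = √(2 × 2.1155e-19 J / 9.109e-31 kg)
v = 6.8152e+05 m/s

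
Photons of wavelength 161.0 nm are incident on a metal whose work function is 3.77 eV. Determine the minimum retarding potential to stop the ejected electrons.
3.9309 V

The stopping potential V_s satisfies: eV_s = KE_max

First, find KE_max using Einstein's equation:
E_photon = hc/λ = 7.7009 eV
KE_max = E_photon - φ = 7.7009 - 3.77 = 3.9309 eV

Since eV_s = KE_max:
V_s = KE_max/e = 3.9309 V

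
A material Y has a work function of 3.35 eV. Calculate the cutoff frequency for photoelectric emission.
8.1003e+14 Hz

The threshold frequency is when the photon energy equals the work function:
hf₀ = φ

Solving for f₀:
f₀ = φ/h = (3.35 eV × 1.602×10⁻¹⁹ J/eV) / (6.626×10⁻³⁴ J·s)
f₀ = 8.1003e+14 Hz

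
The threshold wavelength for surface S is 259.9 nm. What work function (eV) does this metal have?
4.77 eV

At the threshold wavelength, photon energy equals work function:
φ = hc/λ₀

Calculating:
φ = (6.626×10⁻³⁴ J·s)(3×10⁸ m/s) / (259.9×10⁻⁹ m)
φ = 4.77 eV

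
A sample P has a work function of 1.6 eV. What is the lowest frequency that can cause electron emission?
3.8688e+14 Hz

The threshold frequency is when the photon energy equals the work function:
hf₀ = φ

Solving for f₀:
f₀ = φ/h = (1.6 eV × 1.602×10⁻¹⁹ J/eV) / (6.626×10⁻³⁴ J·s)
f₀ = 3.8688e+14 Hz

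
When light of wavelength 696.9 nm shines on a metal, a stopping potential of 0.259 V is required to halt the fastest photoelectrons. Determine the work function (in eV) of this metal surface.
1.52 eV

The stopping potential gives the maximum kinetic energy: KE_max = eV_s = 0.259 eV

From Einstein's photoelectric equation: KE_max = hc/λ - φ
Rearranging: φ = hc/λ - KE_max

Calculate photon energy:
E_photon = hc/λ = (6.626×10⁻³⁴ J·s)(3×10⁸ m/s) / (696.9×10⁻⁹ m) = 1.7791 eV

Therefore:
φ = 1.7791 - 0.259 = 1.52 eV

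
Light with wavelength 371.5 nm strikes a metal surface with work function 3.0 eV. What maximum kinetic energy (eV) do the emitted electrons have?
0.3374 eV

Using Einstein's photoelectric equation: KE_max = hf - φ = hc/λ - φ

First, calculate the photon energy:
E_photon = hc/λ = (6.626×10⁻³⁴ J·s)(3×10⁸ m/s) / (371.5×10⁻⁹ m)
E_photon = 3.3374 eV

Then, the maximum kinetic energy:
KE_max = E_photon - φ = 3.3374 eV - 3.0 eV = 0.3374 eV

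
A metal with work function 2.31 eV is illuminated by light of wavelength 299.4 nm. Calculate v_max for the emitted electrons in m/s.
8.0257e+05 m/s

First, find the maximum kinetic energy:
E_photon = hc/λ = 4.1411 eV
KE_max = E_photon - φ = 4.1411 - 2.31 = 1.8311 eV

Convert to Joules: KE_max = 1.8311 × 1.602×10⁻¹⁹ J = 2.9337e-19 J

Then use KE = ½mv² to find velocity:
v = √(2·KE/m) = √(2 × 2.9337e-19 J / 9.109e-31 kg)
v = 8.0257e+05 m/s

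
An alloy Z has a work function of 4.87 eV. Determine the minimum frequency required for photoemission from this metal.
1.1776e+15 Hz

The threshold frequency is when the photon energy equals the work function:
hf₀ = φ

Solving for f₀:
f₀ = φ/h = (4.87 eV × 1.602×10⁻¹⁹ J/eV) / (6.626×10⁻³⁴ J·s)
f₀ = 1.1776e+15 Hz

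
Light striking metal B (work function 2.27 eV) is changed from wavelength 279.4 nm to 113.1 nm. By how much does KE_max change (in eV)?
6.5248 eV

Using Einstein's equation: KE_max = hc/λ - φ

For λ₁ = 279.4 nm:
KE₁ = hc/λ₁ - φ = 4.4375 - 2.27 = 2.1675 eV

For λ₂ = 113.1 nm:
KE₂ = hc/λ₂ - φ = 10.9624 - 2.27 = 8.6924 eV

Change in KE:
ΔKE = KE₂ - KE₁ = 8.6924 - 2.1675 = 6.5248 eV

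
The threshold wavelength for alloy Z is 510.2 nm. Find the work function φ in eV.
2.43 eV

At the threshold wavelength, photon energy equals work function:
φ = hc/λ₀

Calculating:
φ = (6.626×10⁻³⁴ J·s)(3×10⁸ m/s) / (510.2×10⁻⁹ m)
φ = 2.43 eV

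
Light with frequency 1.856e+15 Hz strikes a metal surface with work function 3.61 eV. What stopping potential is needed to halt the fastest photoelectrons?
4.0658 V

The stopping potential V_s satisfies: eV_s = KE_max

First, find KE_max using Einstein's equation:
E_photon = hf = (6.626×10⁻³⁴ J·s)(1.856e+15 Hz) = 7.6758 eV
KE_max = E_photon - φ = 7.6758 - 3.61 = 4.0658 eV

Since eV_s = KE_max:
V_s = KE_max/e = 4.0658 V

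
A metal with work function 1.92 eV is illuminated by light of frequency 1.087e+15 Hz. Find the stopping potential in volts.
2.5755 V

The stopping potential V_s satisfies: eV_s = KE_max

First, find KE_max using Einstein's equation:
E_photon = hf = (6.626×10⁻³⁴ J·s)(1.087e+15 Hz) = 4.4955 eV
KE_max = E_photon - φ = 4.4955 - 1.92 = 2.5755 eV

Since eV_s = KE_max:
V_s = KE_max/e = 2.5755 V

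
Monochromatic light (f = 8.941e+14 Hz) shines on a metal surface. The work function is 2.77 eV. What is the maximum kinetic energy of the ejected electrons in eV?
0.9277 eV

Using Einstein's photoelectric equation: KE_max = hf - φ

First, calculate the photon energy:
E_photon = hf = (6.626×10⁻³⁴ J·s)(8.941e+14 Hz)
E_photon = 3.6977 eV

Then, the maximum kinetic energy:
KE_max = E_photon - φ = 3.6977 eV - 2.77 eV = 0.9277 eV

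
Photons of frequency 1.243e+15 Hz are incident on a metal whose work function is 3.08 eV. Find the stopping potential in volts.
2.0606 V

The stopping potential V_s satisfies: eV_s = KE_max

First, find KE_max using Einstein's equation:
E_photon = hf = (6.626×10⁻³⁴ J·s)(1.243e+15 Hz) = 5.1406 eV
KE_max = E_photon - φ = 5.1406 - 3.08 = 2.0606 eV

Since eV_s = KE_max:
V_s = KE_max/e = 2.0606 V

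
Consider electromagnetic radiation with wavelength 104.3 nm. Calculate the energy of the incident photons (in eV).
11.8873 eV

Using E = hf = hc/λ:

E = hc/λ = (6.626×10⁻³⁴ J·s)(3×10⁸ m/s) / (104.3×10⁻⁹ m)
E = 11.8873 eV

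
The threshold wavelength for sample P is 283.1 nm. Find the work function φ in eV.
4.38 eV

At the threshold wavelength, photon energy equals work function:
φ = hc/λ₀

Calculating:
φ = (6.626×10⁻³⁴ J·s)(3×10⁸ m/s) / (283.1×10⁻⁹ m)
φ = 4.38 eV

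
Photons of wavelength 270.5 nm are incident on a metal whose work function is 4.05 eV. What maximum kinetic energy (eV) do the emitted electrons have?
0.5335 eV

Using Einstein's photoelectric equation: KE_max = hf - φ = hc/λ - φ

First, calculate the photon energy:
E_photon = hc/λ = (6.626×10⁻³⁴ J·s)(3×10⁸ m/s) / (270.5×10⁻⁹ m)
E_photon = 4.5835 eV

Then, the maximum kinetic energy:
KE_max = E_photon - φ = 4.5835 eV - 4.05 eV = 0.5335 eV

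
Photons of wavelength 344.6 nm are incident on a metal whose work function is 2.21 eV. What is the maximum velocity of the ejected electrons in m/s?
6.9873e+05 m/s

First, find the maximum kinetic energy:
E_photon = hc/λ = 3.5979 eV
KE_max = E_photon - φ = 3.5979 - 2.21 = 1.3879 eV

Convert to Joules: KE_max = 1.3879 × 1.602×10⁻¹⁹ J = 2.2237e-19 J

Then use KE = ½mv² to find velocity:
v = √(2·KE/m) = √(2 × 2.2237e-19 J / 9.109e-31 kg)
v = 6.9873e+05 m/s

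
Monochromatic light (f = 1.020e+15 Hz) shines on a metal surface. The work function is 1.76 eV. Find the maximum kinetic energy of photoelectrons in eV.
2.4584 eV

Using Einstein's photoelectric equation: KE_max = hf - φ

First, calculate the photon energy:
E_photon = hf = (6.626×10⁻³⁴ J·s)(1.020e+15 Hz)
E_photon = 4.2184 eV

Then, the maximum kinetic energy:
KE_max = E_photon - φ = 4.2184 eV - 1.76 eV = 2.4584 eV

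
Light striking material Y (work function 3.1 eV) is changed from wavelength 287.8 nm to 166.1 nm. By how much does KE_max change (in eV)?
3.1564 eV

Using Einstein's equation: KE_max = hc/λ - φ

For λ₁ = 287.8 nm:
KE₁ = hc/λ₁ - φ = 4.3080 - 3.1 = 1.2080 eV

For λ₂ = 166.1 nm:
KE₂ = hc/λ₂ - φ = 7.4644 - 3.1 = 4.3644 eV

Change in KE:
ΔKE = KE₂ - KE₁ = 4.3644 - 1.2080 = 3.1564 eV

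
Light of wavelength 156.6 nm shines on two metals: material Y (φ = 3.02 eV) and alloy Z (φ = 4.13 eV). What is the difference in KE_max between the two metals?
1.1100 eV

Using KE_max = hc/λ - φ for each metal:

Photon energy: E = hc/λ = 7.9173 eV

For material Y (φ₁ = 3.02 eV):
KE₁ = E - φ₁ = 7.9173 - 3.02 = 4.8973 eV

For alloy Z (φ₂ = 4.13 eV):
KE₂ = E - φ₂ = 7.9173 - 4.13 = 3.7873 eV

Difference:
ΔKE = KE₁ - KE₂ = 4.8973 - 3.7873 = 1.1100 eV

Note: The difference equals the difference in work functions: 4.13 - 3.02 = 1.11 eV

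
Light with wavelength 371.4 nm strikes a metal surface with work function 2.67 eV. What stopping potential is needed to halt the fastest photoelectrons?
0.6683 V

The stopping potential V_s satisfies: eV_s = KE_max

First, find KE_max using Einstein's equation:
E_photon = hc/λ = 3.3383 eV
KE_max = E_photon - φ = 3.3383 - 2.67 = 0.6683 eV

Since eV_s = KE_max:
V_s = KE_max/e = 0.6683 V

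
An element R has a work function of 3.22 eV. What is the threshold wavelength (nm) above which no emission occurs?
385.04 nm

The threshold wavelength is when the photon energy equals the work function:
hc/λ₀ = φ

Solving for λ₀:
λ₀ = hc/φ = (6.626×10⁻³⁴ J·s)(3×10⁸ m/s) / (3.22 eV × 1.602×10⁻¹⁹ J/eV)
λ₀ = 385.04 nm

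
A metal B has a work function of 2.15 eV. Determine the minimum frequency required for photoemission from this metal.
5.1987e+14 Hz

The threshold frequency is when the photon energy equals the work function:
hf₀ = φ

Solving for f₀:
f₀ = φ/h = (2.15 eV × 1.602×10⁻¹⁹ J/eV) / (6.626×10⁻³⁴ J·s)
f₀ = 5.1987e+14 Hz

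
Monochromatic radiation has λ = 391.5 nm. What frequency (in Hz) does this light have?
7.6575e+14 Hz

Using the wave equation: c = fλ

Solving for frequency:
f = c/λ = (3×10⁸ m/s) / (391.5×10⁻⁹ m)
f = 7.6575e+14 Hz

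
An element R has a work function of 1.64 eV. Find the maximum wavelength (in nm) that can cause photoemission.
756.00 nm

The threshold wavelength is when the photon energy equals the work function:
hc/λ₀ = φ

Solving for λ₀:
λ₀ = hc/φ = (6.626×10⁻³⁴ J·s)(3×10⁸ m/s) / (1.64 eV × 1.602×10⁻¹⁹ J/eV)
λ₀ = 756.00 nm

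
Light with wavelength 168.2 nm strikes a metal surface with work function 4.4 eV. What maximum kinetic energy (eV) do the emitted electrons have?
2.9712 eV

Using Einstein's photoelectric equation: KE_max = hf - φ = hc/λ - φ

First, calculate the photon energy:
E_photon = hc/λ = (6.626×10⁻³⁴ J·s)(3×10⁸ m/s) / (168.2×10⁻⁹ m)
E_photon = 7.3712 eV

Then, the maximum kinetic energy:
KE_max = E_photon - φ = 7.3712 eV - 4.4 eV = 2.9712 eV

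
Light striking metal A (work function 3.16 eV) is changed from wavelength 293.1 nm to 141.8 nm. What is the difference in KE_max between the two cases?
4.5135 eV

Using Einstein's equation: KE_max = hc/λ - φ

For λ₁ = 293.1 nm:
KE₁ = hc/λ₁ - φ = 4.2301 - 3.16 = 1.0701 eV

For λ₂ = 141.8 nm:
KE₂ = hc/λ₂ - φ = 8.7436 - 3.16 = 5.5836 eV

Change in KE:
ΔKE = KE₂ - KE₁ = 5.5836 - 1.0701 = 4.5135 eV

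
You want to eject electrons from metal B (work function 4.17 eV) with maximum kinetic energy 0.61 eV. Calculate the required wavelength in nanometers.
259.38 nm

From Einstein's equation: KE_max = hc/λ - φ

Rearranging for λ:
hc/λ = KE_max + φ
λ = hc/(KE_max + φ)

Required photon energy:
E_photon = KE_max + φ = 0.61 + 4.17 = 4.78 eV

Required wavelength:
λ = hc/E_photon = (6.626×10⁻³⁴)(3×10⁸) / (4.78 × 1.602×10⁻¹⁹)
λ = 259.38 nm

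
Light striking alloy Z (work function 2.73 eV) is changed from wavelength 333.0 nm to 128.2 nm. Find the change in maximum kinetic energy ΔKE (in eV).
5.9479 eV

Using Einstein's equation: KE_max = hc/λ - φ

For λ₁ = 333.0 nm:
KE₁ = hc/λ₁ - φ = 3.7232 - 2.73 = 0.9932 eV

For λ₂ = 128.2 nm:
KE₂ = hc/λ₂ - φ = 9.6712 - 2.73 = 6.9412 eV

Change in KE:
ΔKE = KE₂ - KE₁ = 6.9412 - 0.9932 = 5.9479 eV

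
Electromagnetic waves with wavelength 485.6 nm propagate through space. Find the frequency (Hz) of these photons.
6.1737e+14 Hz

Using the wave equation: c = fλ

Solving for frequency:
f = c/λ = (3×10⁸ m/s) / (485.6×10⁻⁹ m)
f = 6.1737e+14 Hz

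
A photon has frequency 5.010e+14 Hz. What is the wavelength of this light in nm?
598.39 nm

Using the wave equation: c = fλ

Solving for wavelength:
λ = c/f = (3×10⁸ m/s) / (5.010e+14 Hz)
λ = 598.39 nm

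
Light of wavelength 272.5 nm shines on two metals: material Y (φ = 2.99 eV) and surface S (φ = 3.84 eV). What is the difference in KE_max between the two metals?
0.8500 eV

Using KE_max = hc/λ - φ for each metal:

Photon energy: E = hc/λ = 4.5499 eV

For material Y (φ₁ = 2.99 eV):
KE₁ = E - φ₁ = 4.5499 - 2.99 = 1.5599 eV

For surface S (φ₂ = 3.84 eV):
KE₂ = E - φ₂ = 4.5499 - 3.84 = 0.7099 eV

Difference:
ΔKE = KE₁ - KE₂ = 1.5599 - 0.7099 = 0.8500 eV

Note: The difference equals the difference in work functions: 3.84 - 2.99 = 0.85 eV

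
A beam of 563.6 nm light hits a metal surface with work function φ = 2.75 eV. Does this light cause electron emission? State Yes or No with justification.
No

For photoemission, the photon energy must exceed the work function.

Photon energy: E = hc/λ = 2.1999 eV
Work function: φ = 2.75 eV

Since E_photon (2.1999 eV) < φ (2.75 eV), photoemission will NOT occur.
The threshold wavelength is λ₀ = hc/φ = 450.9 nm.
Since 563.6 nm > 450.9 nm, the photons lack sufficient energy.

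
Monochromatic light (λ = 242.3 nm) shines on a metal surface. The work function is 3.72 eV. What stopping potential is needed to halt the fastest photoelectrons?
1.3970 V

The stopping potential V_s satisfies: eV_s = KE_max

First, find KE_max using Einstein's equation:
E_photon = hc/λ = 5.1170 eV
KE_max = E_photon - φ = 5.1170 - 3.72 = 1.3970 eV

Since eV_s = KE_max:
V_s = KE_max/e = 1.3970 V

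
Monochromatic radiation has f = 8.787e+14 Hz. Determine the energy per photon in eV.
3.6340 eV

Using E = hf:

E = hf = (6.626×10⁻³⁴ J·s)(8.787e+14 Hz)
E = 3.6340 eV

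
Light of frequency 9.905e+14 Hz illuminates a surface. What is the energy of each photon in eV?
4.0964 eV

Using E = hf:

E = hf = (6.626×10⁻³⁴ J·s)(9.905e+14 Hz)
E = 4.0964 eV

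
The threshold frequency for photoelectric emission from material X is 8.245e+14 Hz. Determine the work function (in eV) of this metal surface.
3.41 eV

At the threshold frequency, photon energy equals work function:
φ = hf₀

Calculating:
φ = (6.626×10⁻³⁴ J·s)(8.245e+14 Hz)
φ = 3.41 eV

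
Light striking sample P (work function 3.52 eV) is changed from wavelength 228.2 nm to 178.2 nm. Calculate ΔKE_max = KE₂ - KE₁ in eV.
1.5244 eV

Using Einstein's equation: KE_max = hc/λ - φ

For λ₁ = 228.2 nm:
KE₁ = hc/λ₁ - φ = 5.4331 - 3.52 = 1.9131 eV

For λ₂ = 178.2 nm:
KE₂ = hc/λ₂ - φ = 6.9576 - 3.52 = 3.4376 eV

Change in KE:
ΔKE = KE₂ - KE₁ = 3.4376 - 1.9131 = 1.5244 eV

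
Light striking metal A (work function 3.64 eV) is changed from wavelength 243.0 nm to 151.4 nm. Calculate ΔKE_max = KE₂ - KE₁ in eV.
3.0870 eV

Using Einstein's equation: KE_max = hc/λ - φ

For λ₁ = 243.0 nm:
KE₁ = hc/λ₁ - φ = 5.1022 - 3.64 = 1.4622 eV

For λ₂ = 151.4 nm:
KE₂ = hc/λ₂ - φ = 8.1892 - 3.64 = 4.5492 eV

Change in KE:
ΔKE = KE₂ - KE₁ = 4.5492 - 1.4622 = 3.0870 eV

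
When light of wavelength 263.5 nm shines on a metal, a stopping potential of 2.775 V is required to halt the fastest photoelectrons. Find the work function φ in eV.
1.93 eV

The stopping potential gives the maximum kinetic energy: KE_max = eV_s = 2.775 eV

From Einstein's photoelectric equation: KE_max = hc/λ - φ
Rearranging: φ = hc/λ - KE_max

Calculate photon energy:
E_photon = hc/λ = (6.626×10⁻³⁴ J·s)(3×10⁸ m/s) / (263.5×10⁻⁹ m) = 4.7053 eV

Therefore:
φ = 4.7053 - 2.775 = 1.93 eV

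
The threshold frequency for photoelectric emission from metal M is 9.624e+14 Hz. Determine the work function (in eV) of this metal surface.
3.98 eV

At the threshold frequency, photon energy equals work function:
φ = hf₀

Calculating:
φ = (6.626×10⁻³⁴ J·s)(9.624e+14 Hz)
φ = 3.98 eV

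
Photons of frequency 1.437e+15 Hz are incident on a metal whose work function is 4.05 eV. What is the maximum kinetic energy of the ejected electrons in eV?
1.8930 eV

Using Einstein's photoelectric equation: KE_max = hf - φ

First, calculate the photon energy:
E_photon = hf = (6.626×10⁻³⁴ J·s)(1.437e+15 Hz)
E_photon = 5.9430 eV

Then, the maximum kinetic energy:
KE_max = E_photon - φ = 5.9430 eV - 4.05 eV = 1.8930 eV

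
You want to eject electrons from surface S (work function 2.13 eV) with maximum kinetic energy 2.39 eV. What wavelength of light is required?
274.30 nm

From Einstein's equation: KE_max = hc/λ - φ

Rearranging for λ:
hc/λ = KE_max + φ
λ = hc/(KE_max + φ)

Required photon energy:
E_photon = KE_max + φ = 2.39 + 2.13 = 4.52 eV

Required wavelength:
λ = hc/E_photon = (6.626×10⁻³⁴)(3×10⁸) / (4.52 × 1.602×10⁻¹⁹)
λ = 274.30 nm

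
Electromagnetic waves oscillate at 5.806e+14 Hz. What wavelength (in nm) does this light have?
516.35 nm

Using the wave equation: c = fλ

Solving for wavelength:
λ = c/f = (3×10⁸ m/s) / (5.806e+14 Hz)
λ = 516.35 nm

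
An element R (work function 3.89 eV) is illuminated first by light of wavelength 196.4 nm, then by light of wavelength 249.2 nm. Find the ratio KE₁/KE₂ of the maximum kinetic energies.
2.2324

Using Einstein's equation: KE_max = hc/λ - φ

For λ₁ = 196.4 nm:
E₁ = hc/λ₁ = 6.3128 eV
KE₁ = E₁ - φ = 6.3128 - 3.89 = 2.4228 eV

For λ₂ = 249.2 nm:
E₂ = hc/λ₂ = 4.9753 eV
KE₂ = E₂ - φ = 4.9753 - 3.89 = 1.0853 eV

Ratio: KE₁/KE₂ = 2.4228/1.0853 = 2.2324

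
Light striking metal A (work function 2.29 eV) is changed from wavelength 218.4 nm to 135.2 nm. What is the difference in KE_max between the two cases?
3.4935 eV

Using Einstein's equation: KE_max = hc/λ - φ

For λ₁ = 218.4 nm:
KE₁ = hc/λ₁ - φ = 5.6769 - 2.29 = 3.3869 eV

For λ₂ = 135.2 nm:
KE₂ = hc/λ₂ - φ = 9.1704 - 2.29 = 6.8804 eV

Change in KE:
ΔKE = KE₂ - KE₁ = 6.8804 - 3.3869 = 3.4935 eV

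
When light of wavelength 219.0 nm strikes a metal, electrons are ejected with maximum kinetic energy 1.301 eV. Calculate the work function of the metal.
4.36 eV

From Einstein's photoelectric equation: KE_max = hf - φ = hc/λ - φ

Rearranging for φ:
φ = hc/λ - KE_max

Calculate photon energy:
E_photon = hc/λ = 5.6614 eV

Therefore:
φ = 5.6614 - 1.301 = 4.36 eV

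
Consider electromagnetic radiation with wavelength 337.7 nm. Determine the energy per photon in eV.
3.6714 eV

Using E = hf = hc/λ:

E = hc/λ = (6.626×10⁻³⁴ J·s)(3×10⁸ m/s) / (337.7×10⁻⁹ m)
E = 3.6714 eV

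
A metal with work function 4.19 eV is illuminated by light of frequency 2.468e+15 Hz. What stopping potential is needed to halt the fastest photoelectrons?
6.0168 V

The stopping potential V_s satisfies: eV_s = KE_max

First, find KE_max using Einstein's equation:
E_photon = hf = (6.626×10⁻³⁴ J·s)(2.468e+15 Hz) = 10.2068 eV
KE_max = E_photon - φ = 10.2068 - 4.19 = 6.0168 eV

Since eV_s = KE_max:
V_s = KE_max/e = 6.0168 V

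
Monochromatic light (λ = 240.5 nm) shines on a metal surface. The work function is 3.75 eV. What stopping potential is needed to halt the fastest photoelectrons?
1.4053 V

The stopping potential V_s satisfies: eV_s = KE_max

First, find KE_max using Einstein's equation:
E_photon = hc/λ = 5.1553 eV
KE_max = E_photon - φ = 5.1553 - 3.75 = 1.4053 eV

Since eV_s = KE_max:
V_s = KE_max/e = 1.4053 V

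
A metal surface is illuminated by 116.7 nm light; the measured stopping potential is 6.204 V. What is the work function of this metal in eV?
4.42 eV

The stopping potential gives the maximum kinetic energy: KE_max = eV_s = 6.204 eV

From Einstein's photoelectric equation: KE_max = hc/λ - φ
Rearranging: φ = hc/λ - KE_max

Calculate photon energy:
E_photon = hc/λ = (6.626×10⁻³⁴ J·s)(3×10⁸ m/s) / (116.7×10⁻⁹ m) = 10.6242 eV

Therefore:
φ = 10.6242 - 6.204 = 4.42 eV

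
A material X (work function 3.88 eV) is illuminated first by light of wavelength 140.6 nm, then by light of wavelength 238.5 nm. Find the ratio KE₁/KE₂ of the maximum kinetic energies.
3.7453

Using Einstein's equation: KE_max = hc/λ - φ

For λ₁ = 140.6 nm:
E₁ = hc/λ₁ = 8.8182 eV
KE₁ = E₁ - φ = 8.8182 - 3.88 = 4.9382 eV

For λ₂ = 238.5 nm:
E₂ = hc/λ₂ = 5.1985 eV
KE₂ = E₂ - φ = 5.1985 - 3.88 = 1.3185 eV

Ratio: KE₁/KE₂ = 4.9382/1.3185 = 3.7453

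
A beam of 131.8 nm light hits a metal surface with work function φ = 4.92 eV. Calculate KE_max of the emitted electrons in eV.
4.4870 eV

Using Einstein's photoelectric equation: KE_max = hf - φ = hc/λ - φ

First, calculate the photon energy:
E_photon = hc/λ = (6.626×10⁻³⁴ J·s)(3×10⁸ m/s) / (131.8×10⁻⁹ m)
E_photon = 9.4070 eV

Then, the maximum kinetic energy:
KE_max = E_photon - φ = 9.4070 eV - 4.92 eV = 4.4870 eV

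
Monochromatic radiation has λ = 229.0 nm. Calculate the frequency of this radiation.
1.3091e+15 Hz

Using the wave equation: c = fλ

Solving for frequency:
f = c/λ = (3×10⁸ m/s) / (229.0×10⁻⁹ m)
f = 1.3091e+15 Hz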